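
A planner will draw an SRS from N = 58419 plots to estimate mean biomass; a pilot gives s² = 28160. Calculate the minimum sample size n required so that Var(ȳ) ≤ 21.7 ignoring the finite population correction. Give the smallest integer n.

Without fpc, n₀ = s²/D = 28160/21.7 = 1297.6959.
Rounding up, n = 1298.

1298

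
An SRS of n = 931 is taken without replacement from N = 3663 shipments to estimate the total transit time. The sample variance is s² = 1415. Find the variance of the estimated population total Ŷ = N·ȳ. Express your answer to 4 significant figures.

1.521 × 10^7

Var(Ŷ) = N²·Var(ȳ) = N²·(1 − n/N)·s²/n.
f = 931/3663 = 0.25416325; Var(ȳ) = 0.74583675·1415/931 = 1.1335757.
Var(Ŷ) = 3663² · 1.1335757 = 1.520983 × 10^7.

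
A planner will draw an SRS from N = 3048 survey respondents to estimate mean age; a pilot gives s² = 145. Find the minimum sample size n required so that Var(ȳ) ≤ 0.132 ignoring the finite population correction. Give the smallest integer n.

Without fpc, n₀ = s²/D = 145/0.132 = 1098.4848.
Rounding up, n = 1099.

1099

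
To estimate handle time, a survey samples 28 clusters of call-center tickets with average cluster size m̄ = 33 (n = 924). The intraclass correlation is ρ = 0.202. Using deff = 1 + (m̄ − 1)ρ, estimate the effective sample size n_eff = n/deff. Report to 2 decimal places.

123.79

deff = 1 + (33 − 1)·0.202 = 1 + 6.464 = 7.464.
n_eff = 924 / 7.464 = 123.79.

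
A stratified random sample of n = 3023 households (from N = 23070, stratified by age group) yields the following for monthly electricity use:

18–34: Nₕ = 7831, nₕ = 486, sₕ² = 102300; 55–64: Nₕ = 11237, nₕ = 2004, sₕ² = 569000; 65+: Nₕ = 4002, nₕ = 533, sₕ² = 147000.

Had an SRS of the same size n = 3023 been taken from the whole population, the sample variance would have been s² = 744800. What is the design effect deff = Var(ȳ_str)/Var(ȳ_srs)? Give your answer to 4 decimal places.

Var(ȳ_str) = Σ Wₕ²(1−fₕ)sₕ²/nₕ with Wₕ = Nₕ/23070:
  18–34: (7831/23070)²·(1−486/7831)·102300/486 = 22.748523
  55–64: (11237/23070)²·(1−2004/11237)·569000/2004 = 55.349357
  65+: (4002/23070)²·(1−533/4002)·147000/533 = 7.1940975
  → Var(ȳ_str) = 85.291978.
Var(ȳ_srs) = (1 − 3023/23070)·744800/3023 = 214.09342.
deff = 85.291978 / 214.09342 = 0.3984.

0.3984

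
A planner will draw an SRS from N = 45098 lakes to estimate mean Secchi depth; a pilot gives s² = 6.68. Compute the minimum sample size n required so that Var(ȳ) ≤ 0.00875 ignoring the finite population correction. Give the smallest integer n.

Without fpc, n₀ = s²/D = 6.68/0.00875 = 763.4286.
Rounding up, n = 764.

764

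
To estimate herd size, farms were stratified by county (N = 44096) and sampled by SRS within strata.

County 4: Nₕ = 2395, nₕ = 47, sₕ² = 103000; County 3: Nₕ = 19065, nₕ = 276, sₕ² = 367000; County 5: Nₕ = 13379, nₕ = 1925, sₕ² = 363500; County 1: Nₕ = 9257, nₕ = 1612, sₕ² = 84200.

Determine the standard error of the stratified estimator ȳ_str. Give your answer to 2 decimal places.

16.37

Var(ȳ_str) = Σₕ Wₕ²(1 − fₕ)sₕ²/nₕ with Wₕ = Nₕ/N, N = 44096.
County 4: Wₕ = 0.05431332; term = 0.05431332²·(1 − 0.01962422)·103000/47 = 6.3378884.
County 3: Wₕ = 0.43235214; term = 0.43235214²·(1 − 0.01447679)·367000/276 = 244.9622.
County 5: Wₕ = 0.30340620; term = 0.30340620²·(1 − 0.14388220)·363500/1925 = 14.881823.
County 1: Wₕ = 0.20992834; term = 0.20992834²·(1 − 0.17413849)·84200/1612 = 1.9010626.
Sum = 268.08297.
SE = √(268.08297) = 16.37.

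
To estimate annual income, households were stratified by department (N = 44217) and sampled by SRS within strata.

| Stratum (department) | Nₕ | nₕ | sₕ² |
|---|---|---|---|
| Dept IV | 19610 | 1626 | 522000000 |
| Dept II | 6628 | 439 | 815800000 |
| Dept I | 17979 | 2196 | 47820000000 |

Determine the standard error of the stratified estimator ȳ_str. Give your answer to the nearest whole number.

1805

Var(ȳ_str) = Σₕ Wₕ²(1 − fₕ)sₕ²/nₕ with Wₕ = Nₕ/N, N = 44217.
Dept IV: Wₕ = 0.44349458; term = 0.44349458²·(1 − 0.08291688)·522000000/1626 = 57907.565.
Dept II: Wₕ = 0.14989710; term = 0.14989710²·(1 − 0.06623416)·815800000/439 = 38989.136.
Dept I: Wₕ = 0.40660832; term = 0.40660832²·(1 − 0.12214250)·47820000000/2196 = 3.1604853 × 10^6.
Sum = 3.257382 × 10^6.
SE = √(3.257382 × 10^6) = 1805.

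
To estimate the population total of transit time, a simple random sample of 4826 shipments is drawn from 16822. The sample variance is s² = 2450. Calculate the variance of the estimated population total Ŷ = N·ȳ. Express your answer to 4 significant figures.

1.024 × 10^8

Var(Ŷ) = N²·Var(ȳ) = N²·(1 − n/N)·s²/n.
f = 4826/16822 = 0.28688622; Var(ȳ) = 0.71311378·2450/4826 = 0.36202419.
Var(Ŷ) = 16822² · 0.36202419 = 1.0244549 × 10^8.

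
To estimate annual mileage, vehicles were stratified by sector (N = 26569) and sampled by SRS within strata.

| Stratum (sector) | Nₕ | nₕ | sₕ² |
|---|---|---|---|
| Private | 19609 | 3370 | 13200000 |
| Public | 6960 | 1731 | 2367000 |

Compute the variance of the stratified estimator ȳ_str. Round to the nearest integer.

1837

Var(ȳ_str) = Σₕ Wₕ²(1 − fₕ)sₕ²/nₕ with Wₕ = Nₕ/N, N = 26569.
Private: Wₕ = 0.73804057; term = 0.73804057²·(1 − 0.17185986)·13200000/3370 = 1766.8852.
Public: Wₕ = 0.26195943; term = 0.26195943²·(1 − 0.24870690)·2367000/1731 = 70.498302.
Sum = 1837.3835.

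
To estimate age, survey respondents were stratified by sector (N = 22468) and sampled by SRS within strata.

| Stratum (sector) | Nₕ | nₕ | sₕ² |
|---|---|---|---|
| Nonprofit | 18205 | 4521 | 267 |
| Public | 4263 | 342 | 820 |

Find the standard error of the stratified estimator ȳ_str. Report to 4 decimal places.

0.3294

Var(ȳ_str) = Σₕ Wₕ²(1 − fₕ)sₕ²/nₕ with Wₕ = Nₕ/N, N = 22468.
Nonprofit: Wₕ = 0.81026349; term = 0.81026349²·(1 − 0.24833837)·267/4521 = 0.029144169.
Public: Wₕ = 0.18973651; term = 0.18973651²·(1 − 0.08022519)·820/342 = 0.079390967.
Sum = 0.10853514.
SE = √(0.10853514) = 0.3294.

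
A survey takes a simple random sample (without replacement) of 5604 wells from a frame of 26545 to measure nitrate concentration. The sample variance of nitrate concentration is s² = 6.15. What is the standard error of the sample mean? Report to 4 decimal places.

Under SRS without replacement, Var(ȳ) = (1 − f)·s²/n with f = n/N = 5604/26545 = 0.21111320.
Var(ȳ) = (1 − 0.21111320)·6.15/5604 = 0.78888680·0.0010974304 = 8.6574836 × 10^-4.
SE(ȳ) = √(8.6574836 × 10^-4) = 0.0294.

0.0294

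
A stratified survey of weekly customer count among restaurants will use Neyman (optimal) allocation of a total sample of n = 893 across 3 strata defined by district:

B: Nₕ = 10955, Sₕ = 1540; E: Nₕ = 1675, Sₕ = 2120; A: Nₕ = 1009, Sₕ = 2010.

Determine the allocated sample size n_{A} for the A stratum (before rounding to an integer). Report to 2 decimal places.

Neyman allocation: nₕ = n·NₕSₕ / Σⱼ NⱼSⱼ.
Σ NⱼSⱼ = 10955·1540 + 1675·2120 + 1009·2010 = 2.244979 × 10^7.
n_{A} = 893·1009·2010 / (2.244979 × 10^7) = 80.67.

80.67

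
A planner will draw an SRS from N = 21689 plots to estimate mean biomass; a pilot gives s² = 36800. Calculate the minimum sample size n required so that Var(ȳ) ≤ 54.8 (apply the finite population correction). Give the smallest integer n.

652

Without fpc, n₀ = s²/D = 36800/54.8 = 671.5328.
With fpc, (1 − n/N)·s²/n ≤ D requires n ≥ n₀/(1 + n₀/N) = 671.5328/(1 + 671.5328/21689) = 651.3653.
Rounding up, n = 652.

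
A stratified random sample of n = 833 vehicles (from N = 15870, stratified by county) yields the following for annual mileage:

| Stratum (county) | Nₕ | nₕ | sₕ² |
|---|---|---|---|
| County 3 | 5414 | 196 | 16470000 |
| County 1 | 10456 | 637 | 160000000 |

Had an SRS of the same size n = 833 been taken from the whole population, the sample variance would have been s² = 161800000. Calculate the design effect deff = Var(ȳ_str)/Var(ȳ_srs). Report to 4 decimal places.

0.6076

Var(ȳ_str) = Σ Wₕ²(1−fₕ)sₕ²/nₕ with Wₕ = Nₕ/15870:
  County 3: (5414/15870)²·(1−196/5414)·16470000/196 = 9425.5348
  County 1: (10456/15870)²·(1−637/10456)·160000000/637 = 102390.47
  → Var(ȳ_str) = 111816.
Var(ȳ_srs) = (1 − 833/15870)·161800000/833 = 184042.36.
deff = 111816 / 184042.36 = 0.6076.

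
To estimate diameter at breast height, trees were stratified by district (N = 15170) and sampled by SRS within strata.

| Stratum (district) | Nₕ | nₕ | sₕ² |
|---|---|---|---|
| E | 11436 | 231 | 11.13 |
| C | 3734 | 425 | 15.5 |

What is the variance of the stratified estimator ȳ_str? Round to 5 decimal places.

Var(ȳ_str) = Σₕ Wₕ²(1 − fₕ)sₕ²/nₕ with Wₕ = Nₕ/N, N = 15170.
E: Wₕ = 0.75385630; term = 0.75385630²·(1 − 0.02019937)·11.13/231 = 0.026828601.
C: Wₕ = 0.24614370; term = 0.24614370²·(1 − 0.11381896)·15.5/425 = 0.0019581353.
Sum = 0.028786736.

0.02879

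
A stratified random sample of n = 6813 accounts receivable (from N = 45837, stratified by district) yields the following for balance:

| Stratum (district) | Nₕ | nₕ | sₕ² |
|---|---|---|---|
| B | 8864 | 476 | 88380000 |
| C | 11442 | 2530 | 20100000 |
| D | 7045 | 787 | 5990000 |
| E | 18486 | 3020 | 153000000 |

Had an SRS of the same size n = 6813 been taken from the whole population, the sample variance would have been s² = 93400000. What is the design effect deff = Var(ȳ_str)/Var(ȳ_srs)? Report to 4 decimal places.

Var(ȳ_str) = Σ Wₕ²(1−fₕ)sₕ²/nₕ with Wₕ = Nₕ/45837:
  B: (8864/45837)²·(1−476/8864)·88380000/476 = 6570.5669
  C: (11442/45837)²·(1−2530/11442)·20100000/2530 = 385.58514
  D: (7045/45837)²·(1−787/7045)·5990000/787 = 159.71153
  E: (18486/45837)²·(1−3020/18486)·153000000/3020 = 6894.0284
  → Var(ȳ_str) = 14009.892.
Var(ȳ_srs) = (1 − 6813/45837)·93400000/6813 = 11671.43.
deff = 14009.892 / 11671.43 = 1.2004.

1.2004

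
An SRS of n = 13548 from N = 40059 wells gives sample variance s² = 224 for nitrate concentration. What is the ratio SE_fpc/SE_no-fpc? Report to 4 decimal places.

f = n/N = 13548/40059 = 0.33820115.
SE_no-fpc = √(s²/n) = 0.12858385; SE_fpc = √((1−f)s²/n) = 0.10460427.
Ratio = √(1−f) = 0.81351020.

0.8135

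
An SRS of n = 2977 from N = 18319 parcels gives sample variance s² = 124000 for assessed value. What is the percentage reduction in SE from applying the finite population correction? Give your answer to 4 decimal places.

f = n/N = 2977/18319 = 0.16250887.
SE_no-fpc = √(s²/n) = 6.453888; SE_fpc = √((1−f)s²/n) = 5.906246.
Ratio = √(1−f) = 0.91514541. Reduction = 100·(1 − 0.91514541) = 8.4855%.

8.4855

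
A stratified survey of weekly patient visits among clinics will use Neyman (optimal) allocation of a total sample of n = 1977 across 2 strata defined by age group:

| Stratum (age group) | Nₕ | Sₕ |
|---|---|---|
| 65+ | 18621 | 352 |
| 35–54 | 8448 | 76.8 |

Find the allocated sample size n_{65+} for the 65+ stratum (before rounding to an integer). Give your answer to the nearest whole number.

1799

Neyman allocation: nₕ = n·NₕSₕ / Σⱼ NⱼSⱼ.
Σ NⱼSⱼ = 18621·352 + 8448·76.8 = 7.2033984 × 10^6.
n_{65+} = 1977·18621·352 / (7.2033984 × 10^6) = 1799.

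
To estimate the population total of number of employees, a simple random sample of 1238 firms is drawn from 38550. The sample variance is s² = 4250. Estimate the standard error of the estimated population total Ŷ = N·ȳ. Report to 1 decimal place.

70270.1

Var(Ŷ) = N²·Var(ȳ) = N²·(1 − n/N)·s²/n.
f = 1238/38550 = 0.03211414; Var(ȳ) = 0.96788586·4250/1238 = 3.3227099.
Var(Ŷ) = 38550² · 3.3227099 = 4.9378875 × 10^9.
SE(Ŷ) = √(4.9378875 × 10^9) = 70270.1.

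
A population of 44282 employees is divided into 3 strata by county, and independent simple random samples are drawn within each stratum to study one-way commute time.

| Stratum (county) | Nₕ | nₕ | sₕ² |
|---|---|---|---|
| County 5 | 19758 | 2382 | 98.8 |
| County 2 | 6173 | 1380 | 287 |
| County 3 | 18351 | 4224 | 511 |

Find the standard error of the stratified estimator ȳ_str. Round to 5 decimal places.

0.16246

Var(ȳ_str) = Σₕ Wₕ²(1 − fₕ)sₕ²/nₕ with Wₕ = Nₕ/N, N = 44282.
County 5: Wₕ = 0.44618581; term = 0.44618581²·(1 − 0.12055876)·98.8/2382 = 0.0072619545.
County 2: Wₕ = 0.13940201; term = 0.13940201²·(1 − 0.22355419)·287/1380 = 0.0031379937.
County 3: Wₕ = 0.41441218; term = 0.41441218²·(1 − 0.23017819)·511/4224 = 0.01599382.
Sum = 0.026393768.
SE = √(0.026393768) = 0.16246.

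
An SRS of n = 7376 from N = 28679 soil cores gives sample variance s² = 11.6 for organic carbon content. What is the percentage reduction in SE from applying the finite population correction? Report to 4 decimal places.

f = n/N = 7376/28679 = 0.25719167.
SE_no-fpc = √(s²/n) = 0.03965688; SE_fpc = √((1−f)s²/n) = 0.034178809.
Ratio = √(1−f) = 0.86186329. Reduction = 100·(1 − 0.86186329) = 13.8137%.

13.8137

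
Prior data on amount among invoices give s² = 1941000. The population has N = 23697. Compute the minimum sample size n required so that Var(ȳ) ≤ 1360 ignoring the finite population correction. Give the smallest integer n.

Without fpc, n₀ = s²/D = 1941000/1360 = 1427.2059.
Rounding up, n = 1428.

1428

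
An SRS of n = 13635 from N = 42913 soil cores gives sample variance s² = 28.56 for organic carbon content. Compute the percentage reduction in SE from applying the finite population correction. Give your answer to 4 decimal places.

17.4007

f = n/N = 13635/42913 = 0.31773588.
SE_no-fpc = √(s²/n) = 0.045766904; SE_fpc = √((1−f)s²/n) = 0.037803133.
Ratio = √(1−f) = 0.82599281. Reduction = 100·(1 − 0.82599281) = 17.4007%.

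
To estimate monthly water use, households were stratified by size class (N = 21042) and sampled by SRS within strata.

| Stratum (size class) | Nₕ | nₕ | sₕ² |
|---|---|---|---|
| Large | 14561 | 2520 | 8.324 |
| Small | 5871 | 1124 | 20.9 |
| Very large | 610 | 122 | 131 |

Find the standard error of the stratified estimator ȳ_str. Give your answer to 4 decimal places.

0.0566

Var(ȳ_str) = Σₕ Wₕ²(1 − fₕ)sₕ²/nₕ with Wₕ = Nₕ/N, N = 21042.
Large: Wₕ = 0.69199696; term = 0.69199696²·(1 − 0.17306504)·8.324/2520 = 0.0013080106.
Small: Wₕ = 0.27901340; term = 0.27901340²·(1 − 0.19144950)·20.9/1124 = 0.0011704079.
Very large: Wₕ = 0.02898964; term = 0.02898964²·(1 − 0.20000000)·131/122 = 7.219167 × 10^-4.
Sum = 0.0032003352.
SE = √(0.0032003352) = 0.0566.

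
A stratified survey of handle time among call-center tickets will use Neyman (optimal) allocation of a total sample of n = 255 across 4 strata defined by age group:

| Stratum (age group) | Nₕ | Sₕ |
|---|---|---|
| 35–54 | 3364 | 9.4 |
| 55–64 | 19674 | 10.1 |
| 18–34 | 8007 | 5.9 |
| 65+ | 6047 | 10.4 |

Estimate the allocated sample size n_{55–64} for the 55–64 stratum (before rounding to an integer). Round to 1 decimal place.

Neyman allocation: nₕ = n·NₕSₕ / Σⱼ NⱼSⱼ.
Σ NⱼSⱼ = 3364·9.4 + 19674·10.1 + 8007·5.9 + 6047·10.4 = 340459.1.
n_{55–64} = 255·19674·10.1 / 340459.1 = 148.8.

148.8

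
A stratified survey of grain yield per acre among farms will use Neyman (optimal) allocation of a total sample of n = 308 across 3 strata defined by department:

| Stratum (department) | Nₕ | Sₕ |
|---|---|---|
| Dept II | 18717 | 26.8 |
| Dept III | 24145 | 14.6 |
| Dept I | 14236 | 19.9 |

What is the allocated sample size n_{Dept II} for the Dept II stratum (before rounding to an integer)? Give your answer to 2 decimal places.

135.83

Neyman allocation: nₕ = n·NₕSₕ / Σⱼ NⱼSⱼ.
Σ NⱼSⱼ = 18717·26.8 + 24145·14.6 + 14236·19.9 = 1.137429 × 10^6.
n_{Dept II} = 308·18717·26.8 / (1.137429 × 10^6) = 135.83.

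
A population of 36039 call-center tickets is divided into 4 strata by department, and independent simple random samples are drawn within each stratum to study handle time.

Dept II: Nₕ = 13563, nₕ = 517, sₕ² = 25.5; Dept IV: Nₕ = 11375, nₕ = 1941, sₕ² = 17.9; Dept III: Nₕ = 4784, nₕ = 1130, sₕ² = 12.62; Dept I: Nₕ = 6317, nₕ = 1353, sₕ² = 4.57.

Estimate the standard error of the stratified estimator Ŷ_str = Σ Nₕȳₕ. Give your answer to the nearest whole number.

3165

Var(Ŷ_str) = Σₕ Nₕ²(1 − fₕ)sₕ²/nₕ.
Dept II: 13563²·(1 − 517/13563)·25.5/517 = 8.7273576 × 10^6.
Dept IV: 11375²·(1 − 1941/11375)·17.9/1941 = 989634.38.
Dept III: 4784²·(1 − 1130/4784)·12.62/1130 = 195227.33.
Dept I: 6317²·(1 − 1353/6317)·4.57/1353 = 105915.87.
Sum = 1.0018135 × 10^7.
SE = √(1.0018135 × 10^7) = 3165.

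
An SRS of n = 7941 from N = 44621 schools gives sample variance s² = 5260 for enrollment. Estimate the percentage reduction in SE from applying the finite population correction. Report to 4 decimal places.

f = n/N = 7941/44621 = 0.17796553.
SE_no-fpc = √(s²/n) = 0.81387044; SE_fpc = √((1−f)s²/n) = 0.73790472.
Ratio = √(1−f) = 0.90666116. Reduction = 100·(1 − 0.90666116) = 9.3339%.

9.3339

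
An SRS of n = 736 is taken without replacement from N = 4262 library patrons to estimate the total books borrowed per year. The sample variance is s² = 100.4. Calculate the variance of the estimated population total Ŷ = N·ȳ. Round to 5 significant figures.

Var(Ŷ) = N²·Var(ȳ) = N²·(1 − n/N)·s²/n.
f = 736/4262 = 0.17268888; Var(ȳ) = 0.82731112·100.4/736 = 0.11285603.
Var(Ŷ) = 4262² · 0.11285603 = 2.0499896 × 10^6.

2.0500 × 10^6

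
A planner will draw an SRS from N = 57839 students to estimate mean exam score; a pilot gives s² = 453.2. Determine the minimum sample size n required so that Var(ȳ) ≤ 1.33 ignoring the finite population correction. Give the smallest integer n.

Without fpc, n₀ = s²/D = 453.2/1.33 = 340.7519.
Rounding up, n = 341.

341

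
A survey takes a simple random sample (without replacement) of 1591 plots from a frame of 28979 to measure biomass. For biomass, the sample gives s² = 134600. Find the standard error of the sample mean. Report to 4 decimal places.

8.9418

Under SRS without replacement, Var(ȳ) = (1 − f)·s²/n with f = n/N = 1591/28979 = 0.05490183.
Var(ȳ) = (1 − 0.05490183)·134600/1591 = 0.94509817·84.60088 = 79.956137.
SE(ȳ) = √(79.956137) = 8.9418.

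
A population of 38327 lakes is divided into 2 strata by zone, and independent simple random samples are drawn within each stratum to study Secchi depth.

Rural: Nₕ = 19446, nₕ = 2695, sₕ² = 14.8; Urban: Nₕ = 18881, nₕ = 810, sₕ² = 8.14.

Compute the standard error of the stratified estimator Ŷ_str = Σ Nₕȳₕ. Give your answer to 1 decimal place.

2284.2

Var(Ŷ_str) = Σₕ Nₕ²(1 − fₕ)sₕ²/nₕ.
Rural: 19446²·(1 − 2695/19446)·14.8/2695 = 1.7888502 × 10^6.
Urban: 18881²·(1 − 810/18881)·8.14/810 = 3.4288348 × 10^6.
Sum = 5.217685 × 10^6.
SE = √(5.217685 × 10^6) = 2284.2.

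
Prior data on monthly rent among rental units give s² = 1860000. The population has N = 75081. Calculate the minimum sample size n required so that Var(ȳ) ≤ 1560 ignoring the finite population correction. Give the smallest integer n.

1193

Without fpc, n₀ = s²/D = 1860000/1560 = 1192.3077.
Rounding up, n = 1193.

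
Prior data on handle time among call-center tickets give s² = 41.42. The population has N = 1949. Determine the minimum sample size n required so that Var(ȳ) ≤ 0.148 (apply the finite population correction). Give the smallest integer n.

245

Without fpc, n₀ = s²/D = 41.42/0.148 = 279.8649.
With fpc, (1 − n/N)·s²/n ≤ D requires n ≥ n₀/(1 + n₀/N) = 279.8649/(1 + 279.8649/1949) = 244.7240.
Rounding up, n = 245.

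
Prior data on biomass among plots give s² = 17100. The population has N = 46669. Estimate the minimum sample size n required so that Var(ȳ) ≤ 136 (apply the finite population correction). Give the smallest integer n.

126

Without fpc, n₀ = s²/D = 17100/136 = 125.7353.
With fpc, (1 − n/N)·s²/n ≤ D requires n ≥ n₀/(1 + n₀/N) = 125.7353/(1 + 125.7353/46669) = 125.3975.
Rounding up, n = 126.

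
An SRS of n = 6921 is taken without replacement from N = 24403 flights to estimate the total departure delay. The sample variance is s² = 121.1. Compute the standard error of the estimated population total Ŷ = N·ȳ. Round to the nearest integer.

Var(Ŷ) = N²·Var(ȳ) = N²·(1 − n/N)·s²/n.
f = 6921/24403 = 0.28361267; Var(ȳ) = 0.71638733·121.1/6921 = 0.012534967.
Var(Ŷ) = 24403² · 0.012534967 = 7.4646532 × 10^6.
SE(Ŷ) = √(7.4646532 × 10^6) = 2732.

2732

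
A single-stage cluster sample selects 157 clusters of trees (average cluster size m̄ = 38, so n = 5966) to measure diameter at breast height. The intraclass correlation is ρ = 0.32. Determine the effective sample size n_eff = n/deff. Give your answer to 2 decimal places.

464.64

deff = 1 + (38 − 1)·0.32 = 1 + 11.84 = 12.84.
n_eff = 5966 / 12.84 = 464.64.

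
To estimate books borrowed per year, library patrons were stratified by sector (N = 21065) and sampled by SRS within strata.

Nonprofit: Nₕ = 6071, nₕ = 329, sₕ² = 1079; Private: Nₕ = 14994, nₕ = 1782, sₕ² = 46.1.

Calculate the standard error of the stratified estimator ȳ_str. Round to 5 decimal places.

Var(ȳ_str) = Σₕ Wₕ²(1 − fₕ)sₕ²/nₕ with Wₕ = Nₕ/N, N = 21065.
Nonprofit: Wₕ = 0.28820318; term = 0.28820318²·(1 − 0.05419206)·1079/329 = 0.25764756.
Private: Wₕ = 0.71179682; term = 0.71179682²·(1 − 0.11884754)·46.1/1782 = 0.011549319.
Sum = 0.26919688.
SE = √(0.26919688) = 0.51884.

0.51884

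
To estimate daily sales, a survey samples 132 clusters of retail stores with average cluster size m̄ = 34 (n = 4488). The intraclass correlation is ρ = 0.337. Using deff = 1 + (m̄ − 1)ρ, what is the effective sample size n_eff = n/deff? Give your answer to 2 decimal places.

370.27

deff = 1 + (34 − 1)·0.337 = 1 + 11.121 = 12.121.
n_eff = 4488 / 12.121 = 370.27.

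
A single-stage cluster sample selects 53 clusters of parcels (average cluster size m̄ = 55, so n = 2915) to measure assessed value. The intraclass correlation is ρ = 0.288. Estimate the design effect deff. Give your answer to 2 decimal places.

16.55

deff = 1 + (55 − 1)·0.288 = 1 + 15.552 = 16.552.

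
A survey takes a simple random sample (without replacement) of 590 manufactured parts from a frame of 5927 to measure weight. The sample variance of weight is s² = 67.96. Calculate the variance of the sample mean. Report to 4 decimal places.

0.1037

Under SRS without replacement, Var(ȳ) = (1 − f)·s²/n with f = n/N = 590/5927 = 0.09954446.
Var(ȳ) = (1 − 0.09954446)·67.96/590 = 0.90045554·0.11518644 = 0.10372027.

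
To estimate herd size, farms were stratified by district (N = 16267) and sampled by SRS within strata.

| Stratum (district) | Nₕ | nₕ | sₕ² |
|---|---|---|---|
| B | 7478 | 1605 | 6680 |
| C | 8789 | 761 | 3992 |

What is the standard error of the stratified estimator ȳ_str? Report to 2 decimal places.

1.45

Var(ȳ_str) = Σₕ Wₕ²(1 − fₕ)sₕ²/nₕ with Wₕ = Nₕ/N, N = 16267.
B: Wₕ = 0.45970369; term = 0.45970369²·(1 − 0.21462958)·6680/1605 = 0.69076759.
C: Wₕ = 0.54029631; term = 0.54029631²·(1 − 0.08658550)·3992/761 = 1.3987425.
Sum = 2.0895101.
SE = √(2.0895101) = 1.45.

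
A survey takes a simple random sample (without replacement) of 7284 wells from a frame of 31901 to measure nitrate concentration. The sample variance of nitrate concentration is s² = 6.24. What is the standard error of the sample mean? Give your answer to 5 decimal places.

0.02571

Under SRS without replacement, Var(ȳ) = (1 − f)·s²/n with f = n/N = 7284/31901 = 0.22833140.
Var(ȳ) = (1 − 0.22833140)·6.24/7284 = 0.77166860·8.5667216 × 10^-4 = 6.61067 × 10^-4.
SE(ȳ) = √(6.61067 × 10^-4) = 0.02571.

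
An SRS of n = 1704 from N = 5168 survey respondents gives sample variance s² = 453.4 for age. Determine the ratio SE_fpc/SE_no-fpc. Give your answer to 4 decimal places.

0.8187

f = n/N = 1704/5168 = 0.32972136.
SE_no-fpc = √(s²/n) = 0.51582925; SE_fpc = √((1−f)s²/n) = 0.42231222.
Ratio = √(1−f) = 0.81870546.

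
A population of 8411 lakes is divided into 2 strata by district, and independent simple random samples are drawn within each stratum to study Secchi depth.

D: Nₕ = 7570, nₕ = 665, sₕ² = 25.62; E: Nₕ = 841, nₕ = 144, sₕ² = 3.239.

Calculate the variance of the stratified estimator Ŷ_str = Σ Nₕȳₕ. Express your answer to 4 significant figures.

2.027 × 10^6

Var(Ŷ_str) = Σₕ Nₕ²(1 − fₕ)sₕ²/nₕ.
D: 7570²·(1 − 665/7570)·25.62/665 = 2.0138033 × 10^6.
E: 841²·(1 − 144/841)·3.239/144 = 13184.912.
Sum = 2.0269882 × 10^6.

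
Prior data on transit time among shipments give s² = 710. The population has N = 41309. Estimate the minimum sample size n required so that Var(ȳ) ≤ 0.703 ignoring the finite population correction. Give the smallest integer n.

Without fpc, n₀ = s²/D = 710/0.703 = 1009.9573.
Rounding up, n = 1010.

1010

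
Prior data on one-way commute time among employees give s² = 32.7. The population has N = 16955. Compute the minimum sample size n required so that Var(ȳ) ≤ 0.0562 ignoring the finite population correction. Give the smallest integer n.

Without fpc, n₀ = s²/D = 32.7/0.0562 = 581.8505.
Rounding up, n = 582.

582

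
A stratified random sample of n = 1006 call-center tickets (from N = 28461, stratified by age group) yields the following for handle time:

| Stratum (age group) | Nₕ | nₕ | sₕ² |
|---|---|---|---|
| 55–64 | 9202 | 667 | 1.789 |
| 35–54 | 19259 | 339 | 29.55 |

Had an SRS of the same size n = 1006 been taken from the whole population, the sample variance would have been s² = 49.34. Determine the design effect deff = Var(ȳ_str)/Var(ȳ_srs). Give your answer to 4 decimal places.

0.8343

Var(ȳ_str) = Σ Wₕ²(1−fₕ)sₕ²/nₕ with Wₕ = Nₕ/28461:
  55–64: (9202/28461)²·(1−667/9202)·1.789/667 = 2.6005784 × 10^-4
  35–54: (19259/28461)²·(1−339/19259)·29.55/339 = 0.039211399
  → Var(ȳ_str) = 0.039471457.
Var(ȳ_srs) = (1 − 1006/28461)·49.34/1006 = 0.047312125.
deff = 0.039471457 / 0.047312125 = 0.8343.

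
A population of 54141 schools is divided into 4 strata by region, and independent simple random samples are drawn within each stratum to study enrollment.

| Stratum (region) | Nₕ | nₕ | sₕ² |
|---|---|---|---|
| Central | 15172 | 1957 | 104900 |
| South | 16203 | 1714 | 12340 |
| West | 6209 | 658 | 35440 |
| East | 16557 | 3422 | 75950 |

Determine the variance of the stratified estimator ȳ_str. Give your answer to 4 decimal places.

6.5230

Var(ȳ_str) = Σₕ Wₕ²(1 − fₕ)sₕ²/nₕ with Wₕ = Nₕ/N, N = 54141.
Central: Wₕ = 0.28023125; term = 0.28023125²·(1 − 0.12898761)·104900/1957 = 3.6664192.
South: Wₕ = 0.29927412; term = 0.29927412²·(1 − 0.10578288)·12340/1714 = 0.57661461.
West: Wₕ = 0.11468203; term = 0.11468203²·(1 − 0.10597520)·35440/658 = 0.63329806.
East: Wₕ = 0.30581260; term = 0.30581260²·(1 − 0.20667995)·75950/3422 = 1.6466714.
Sum = 6.5230033.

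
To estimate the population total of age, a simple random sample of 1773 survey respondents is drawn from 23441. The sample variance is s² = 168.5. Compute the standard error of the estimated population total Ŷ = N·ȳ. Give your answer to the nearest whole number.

Var(Ŷ) = N²·Var(ȳ) = N²·(1 − n/N)·s²/n.
f = 1773/23441 = 0.07563670; Var(ȳ) = 0.92436330·168.5/1773 = 0.087848401.
Var(Ŷ) = 23441² · 0.087848401 = 4.8270982 × 10^7.
SE(Ŷ) = √(4.8270982 × 10^7) = 6948.

6948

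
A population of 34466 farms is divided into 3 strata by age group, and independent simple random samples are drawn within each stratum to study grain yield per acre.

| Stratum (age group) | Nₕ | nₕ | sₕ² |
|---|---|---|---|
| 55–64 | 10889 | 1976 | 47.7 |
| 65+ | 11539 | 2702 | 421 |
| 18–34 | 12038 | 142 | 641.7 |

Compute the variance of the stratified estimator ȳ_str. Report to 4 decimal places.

0.5601

Var(ȳ_str) = Σₕ Wₕ²(1 − fₕ)sₕ²/nₕ with Wₕ = Nₕ/N, N = 34466.
55–64: Wₕ = 0.31593454; term = 0.31593454²·(1 − 0.18146754)·47.7/1976 = 0.0019722482.
65+: Wₕ = 0.33479371; term = 0.33479371²·(1 − 0.23416241)·421/2702 = 0.013374822.
18–34: Wₕ = 0.34927175; term = 0.34927175²·(1 − 0.01179598)·641.7/142 = 0.54477507.
Sum = 0.56012214.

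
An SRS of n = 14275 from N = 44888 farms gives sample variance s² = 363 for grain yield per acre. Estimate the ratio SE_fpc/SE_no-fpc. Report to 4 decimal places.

f = n/N = 14275/44888 = 0.31801372.
SE_no-fpc = √(s²/n) = 0.15946495; SE_fpc = √((1−f)s²/n) = 0.13169008.
Ratio = √(1−f) = 0.82582460.

0.8258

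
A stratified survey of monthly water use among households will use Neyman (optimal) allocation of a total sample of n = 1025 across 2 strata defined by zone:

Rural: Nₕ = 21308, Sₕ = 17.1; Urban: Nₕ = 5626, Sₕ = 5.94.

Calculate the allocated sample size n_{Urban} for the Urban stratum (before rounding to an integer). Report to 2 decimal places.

86.11

Neyman allocation: nₕ = n·NₕSₕ / Σⱼ NⱼSⱼ.
Σ NⱼSⱼ = 21308·17.1 + 5626·5.94 = 397785.24.
n_{Urban} = 1025·5626·5.94 / 397785.24 = 86.11.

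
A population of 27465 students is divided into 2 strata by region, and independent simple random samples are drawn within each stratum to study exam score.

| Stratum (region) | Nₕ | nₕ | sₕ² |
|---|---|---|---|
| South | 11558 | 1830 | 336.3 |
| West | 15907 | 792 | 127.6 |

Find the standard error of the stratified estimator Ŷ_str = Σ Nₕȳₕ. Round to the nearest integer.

7707

Var(Ŷ_str) = Σₕ Nₕ²(1 − fₕ)sₕ²/nₕ.
South: 11558²·(1 − 1830/11558)·336.3/1830 = 2.066246 × 10^7.
West: 15907²·(1 − 792/15907)·127.6/792 = 3.8736638 × 10^7.
Sum = 5.9399098 × 10^7.
SE = √(5.9399098 × 10^7) = 7707.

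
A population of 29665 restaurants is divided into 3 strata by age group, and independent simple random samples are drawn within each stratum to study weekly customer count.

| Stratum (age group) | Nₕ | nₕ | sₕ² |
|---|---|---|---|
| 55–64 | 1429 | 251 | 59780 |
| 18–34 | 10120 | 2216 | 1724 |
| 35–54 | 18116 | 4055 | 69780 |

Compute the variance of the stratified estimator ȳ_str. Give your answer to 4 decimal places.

5.5075

Var(ȳ_str) = Σₕ Wₕ²(1 − fₕ)sₕ²/nₕ with Wₕ = Nₕ/N, N = 29665.
55–64: Wₕ = 0.04817125; term = 0.04817125²·(1 − 0.17564731)·59780/251 = 0.45558666.
18–34: Wₕ = 0.34114276; term = 0.34114276²·(1 − 0.21897233)·1724/2216 = 0.070714137.
35–54: Wₕ = 0.61068599; term = 0.61068599²·(1 − 0.22383528)·69780/4055 = 4.9811535.
Sum = 5.5074543.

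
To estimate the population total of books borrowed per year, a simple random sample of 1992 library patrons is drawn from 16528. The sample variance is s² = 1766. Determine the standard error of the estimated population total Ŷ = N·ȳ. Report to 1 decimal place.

Var(Ŷ) = N²·Var(ȳ) = N²·(1 − n/N)·s²/n.
f = 1992/16528 = 0.12052275; Var(ȳ) = 0.87947725·1766/1992 = 0.7796972.
Var(Ŷ) = 16528² · 0.7796972 = 2.1299361 × 10^8.
SE(Ŷ) = √(2.1299361 × 10^8) = 14594.3.

14594.3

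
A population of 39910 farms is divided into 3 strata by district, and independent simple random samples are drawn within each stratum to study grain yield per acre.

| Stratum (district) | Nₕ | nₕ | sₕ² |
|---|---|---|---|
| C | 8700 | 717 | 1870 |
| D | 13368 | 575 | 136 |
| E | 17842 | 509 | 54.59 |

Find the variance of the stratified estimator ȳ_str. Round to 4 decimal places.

Var(ȳ_str) = Σₕ Wₕ²(1 − fₕ)sₕ²/nₕ with Wₕ = Nₕ/N, N = 39910.
C: Wₕ = 0.21799048; term = 0.21799048²·(1 − 0.08241379)·1870/717 = 0.11372197.
D: Wₕ = 0.33495365; term = 0.33495365²·(1 − 0.04301317)·136/575 = 0.025394896.
E: Wₕ = 0.44705588; term = 0.44705588²·(1 − 0.02852819)·54.59/509 = 0.020823279.
Sum = 0.15994015.

0.1599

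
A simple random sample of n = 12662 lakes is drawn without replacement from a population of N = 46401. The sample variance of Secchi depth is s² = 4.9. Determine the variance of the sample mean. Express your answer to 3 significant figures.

2.81 × 10^-4

Under SRS without replacement, Var(ȳ) = (1 − f)·s²/n with f = n/N = 12662/46401 = 0.27288205.
Var(ȳ) = (1 − 0.27288205)·4.9/12662 = 0.72711795·3.8698468 × 10^-4 = 2.8138351 × 10^-4.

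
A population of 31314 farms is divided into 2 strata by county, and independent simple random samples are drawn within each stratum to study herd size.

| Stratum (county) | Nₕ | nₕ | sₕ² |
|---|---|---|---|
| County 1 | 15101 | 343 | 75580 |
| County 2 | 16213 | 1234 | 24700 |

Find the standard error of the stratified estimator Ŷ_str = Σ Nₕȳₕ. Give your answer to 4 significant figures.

Var(Ŷ_str) = Σₕ Nₕ²(1 − fₕ)sₕ²/nₕ.
County 1: 15101²·(1 − 343/15101)·75580/343 = 4.9107291 × 10^10.
County 2: 16213²·(1 − 1234/16213)·24700/1234 = 4.8610266 × 10^9.
Sum = 5.3968318 × 10^10.
SE = √(5.3968318 × 10^10) = 232300.

232300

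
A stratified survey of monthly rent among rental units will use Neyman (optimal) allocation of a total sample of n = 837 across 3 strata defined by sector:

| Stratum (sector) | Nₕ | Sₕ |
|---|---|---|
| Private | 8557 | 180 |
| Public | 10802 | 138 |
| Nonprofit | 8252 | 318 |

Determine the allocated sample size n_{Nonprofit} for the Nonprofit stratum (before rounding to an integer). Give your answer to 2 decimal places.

Neyman allocation: nₕ = n·NₕSₕ / Σⱼ NⱼSⱼ.
Σ NⱼSⱼ = 8557·180 + 10802·138 + 8252·318 = 5.655072 × 10^6.
n_{Nonprofit} = 837·8252·318 / (5.655072 × 10^6) = 388.40.

388.40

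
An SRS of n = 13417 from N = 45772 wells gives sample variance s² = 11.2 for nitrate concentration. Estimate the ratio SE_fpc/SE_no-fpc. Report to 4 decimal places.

f = n/N = 13417/45772 = 0.29312680.
SE_no-fpc = √(s²/n) = 0.028892246; SE_fpc = √((1−f)s²/n) = 0.024291373.
Ratio = √(1−f) = 0.84075751.

0.8408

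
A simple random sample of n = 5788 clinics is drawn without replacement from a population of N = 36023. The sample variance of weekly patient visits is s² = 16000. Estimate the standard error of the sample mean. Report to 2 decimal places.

1.52

Under SRS without replacement, Var(ȳ) = (1 − f)·s²/n with f = n/N = 5788/36023 = 0.16067512.
Var(ȳ) = (1 − 0.16067512)·16000/5788 = 0.83932488·2.76434 = 2.3201793.
SE(ȳ) = √(2.3201793) = 1.52.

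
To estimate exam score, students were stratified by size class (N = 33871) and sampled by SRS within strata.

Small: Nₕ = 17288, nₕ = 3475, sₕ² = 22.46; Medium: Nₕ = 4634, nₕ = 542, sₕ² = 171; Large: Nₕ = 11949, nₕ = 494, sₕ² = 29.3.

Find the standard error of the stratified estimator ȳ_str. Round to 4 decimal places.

0.1168

Var(ȳ_str) = Σₕ Wₕ²(1 − fₕ)sₕ²/nₕ with Wₕ = Nₕ/N, N = 33871.
Small: Wₕ = 0.51040713; term = 0.51040713²·(1 − 0.20100648)·22.46/3475 = 0.0013453388.
Medium: Wₕ = 0.13681320; term = 0.13681320²·(1 − 0.11696159)·171/542 = 0.0052147374.
Large: Wₕ = 0.35277966; term = 0.35277966²·(1 − 0.04134237)·29.3/494 = 0.0070763823.
Sum = 0.013636459.
SE = √(0.013636459) = 0.1168.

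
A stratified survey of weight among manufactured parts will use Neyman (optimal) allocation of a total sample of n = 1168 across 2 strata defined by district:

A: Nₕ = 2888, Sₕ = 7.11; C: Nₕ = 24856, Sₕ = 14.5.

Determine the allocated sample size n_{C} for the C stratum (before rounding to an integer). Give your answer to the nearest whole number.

1105

Neyman allocation: nₕ = n·NₕSₕ / Σⱼ NⱼSⱼ.
Σ NⱼSⱼ = 2888·7.11 + 24856·14.5 = 380945.68.
n_{C} = 1168·24856·14.5 / 380945.68 = 1105.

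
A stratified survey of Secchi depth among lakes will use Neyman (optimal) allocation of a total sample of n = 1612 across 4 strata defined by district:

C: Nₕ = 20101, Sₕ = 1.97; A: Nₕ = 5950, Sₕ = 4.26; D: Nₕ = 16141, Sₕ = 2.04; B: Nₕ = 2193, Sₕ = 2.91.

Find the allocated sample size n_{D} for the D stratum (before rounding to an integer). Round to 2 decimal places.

509.13

Neyman allocation: nₕ = n·NₕSₕ / Σⱼ NⱼSⱼ.
Σ NⱼSⱼ = 20101·1.97 + 5950·4.26 + 16141·2.04 + 2193·2.91 = 104255.24.
n_{D} = 1612·16141·2.04 / 104255.24 = 509.13.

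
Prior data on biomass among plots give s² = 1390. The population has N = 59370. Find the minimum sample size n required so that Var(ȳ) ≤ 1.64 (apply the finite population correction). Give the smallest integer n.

836

Without fpc, n₀ = s²/D = 1390/1.64 = 847.5610.
With fpc, (1 − n/N)·s²/n ≤ D requires n ≥ n₀/(1 + n₀/N) = 847.5610/(1 + 847.5610/59370) = 835.6316.
Rounding up, n = 836.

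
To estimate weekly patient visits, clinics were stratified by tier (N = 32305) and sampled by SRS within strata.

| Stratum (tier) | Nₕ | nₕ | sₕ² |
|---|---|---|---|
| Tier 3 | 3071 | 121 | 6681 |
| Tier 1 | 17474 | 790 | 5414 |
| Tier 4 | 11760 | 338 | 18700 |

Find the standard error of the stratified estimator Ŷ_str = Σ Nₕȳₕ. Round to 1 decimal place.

99647.5

Var(Ŷ_str) = Σₕ Nₕ²(1 − fₕ)sₕ²/nₕ.
Tier 3: 3071²·(1 − 121/3071)·6681/121 = 5.0021641 × 10^8.
Tier 1: 17474²·(1 − 790/17474)·5414/790 = 1.9979457 × 10^9.
Tier 4: 11760²·(1 − 338/11760)·18700/338 = 7.4314641 × 10^9.
Sum = 9.9296262 × 10^9.
SE = √(9.9296262 × 10^9) = 99647.5.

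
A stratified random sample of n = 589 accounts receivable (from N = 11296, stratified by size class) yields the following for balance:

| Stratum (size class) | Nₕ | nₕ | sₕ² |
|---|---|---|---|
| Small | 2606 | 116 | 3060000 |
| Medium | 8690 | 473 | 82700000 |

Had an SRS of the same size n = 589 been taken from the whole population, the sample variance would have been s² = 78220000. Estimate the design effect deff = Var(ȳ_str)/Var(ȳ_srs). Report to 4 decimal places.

Var(ȳ_str) = Σ Wₕ²(1−fₕ)sₕ²/nₕ with Wₕ = Nₕ/11296:
  Small: (2606/11296)²·(1−116/2606)·3060000/116 = 1341.4912
  Medium: (8690/11296)²·(1−473/8690)·82700000/473 = 97842.618
  → Var(ȳ_str) = 99184.109.
Var(ȳ_srs) = (1 − 589/11296)·78220000/589 = 125876.78.
deff = 99184.109 / 125876.78 = 0.7879.

0.7879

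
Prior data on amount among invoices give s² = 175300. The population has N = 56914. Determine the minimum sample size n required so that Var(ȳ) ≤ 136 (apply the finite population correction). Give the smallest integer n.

1261

Without fpc, n₀ = s²/D = 175300/136 = 1288.9706.
With fpc, (1 − n/N)·s²/n ≤ D requires n ≥ n₀/(1 + n₀/N) = 1288.9706/(1 + 1288.9706/56914) = 1260.4249.
Rounding up, n = 1261.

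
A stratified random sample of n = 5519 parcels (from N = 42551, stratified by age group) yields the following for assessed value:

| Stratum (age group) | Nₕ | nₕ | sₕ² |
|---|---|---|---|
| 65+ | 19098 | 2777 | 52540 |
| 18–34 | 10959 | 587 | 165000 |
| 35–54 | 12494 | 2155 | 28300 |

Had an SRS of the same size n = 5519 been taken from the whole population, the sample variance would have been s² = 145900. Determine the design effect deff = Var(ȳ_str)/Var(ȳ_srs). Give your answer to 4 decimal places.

0.9493

Var(ȳ_str) = Σ Wₕ²(1−fₕ)sₕ²/nₕ with Wₕ = Nₕ/42551:
  65+: (19098/42551)²·(1−2777/19098)·52540/2777 = 3.2570866
  18–34: (10959/42551)²·(1−587/10959)·165000/587 = 17.646547
  35–54: (12494/42551)²·(1−2155/12494)·28300/2155 = 0.93691384
  → Var(ȳ_str) = 21.840547.
Var(ȳ_srs) = (1 − 5519/42551)·145900/5519 = 23.007122.
deff = 21.840547 / 23.007122 = 0.9493.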